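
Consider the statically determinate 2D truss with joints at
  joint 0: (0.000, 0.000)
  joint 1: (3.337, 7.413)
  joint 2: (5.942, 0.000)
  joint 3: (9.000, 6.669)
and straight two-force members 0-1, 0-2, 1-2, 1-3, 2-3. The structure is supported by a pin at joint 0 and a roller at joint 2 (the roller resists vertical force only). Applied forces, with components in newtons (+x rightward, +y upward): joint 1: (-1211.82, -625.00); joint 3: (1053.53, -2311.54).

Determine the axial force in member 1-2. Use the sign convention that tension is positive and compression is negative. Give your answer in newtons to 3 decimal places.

-1561.420

N=4 nodes, M=5 members, R=3 reactions → 2N=8, M+R=8
member 0 (0-1): L=8.1295, (cx,cy)=(0.4105,0.9119)
member 1 (0-2): L=5.9420, (cx,cy)=(1.0000,0.0000)
member 2 (1-2): L=7.8574, (cx,cy)=(0.3315,-0.9434)
member 3 (1-3): L=5.7117, (cx,cy)=(0.9915,-0.1303)
member 4 (2-3): L=7.3367, (cx,cy)=(0.4168,0.9090)
solve A·x = −loads:
  F[0-1] = +642.8805 N (tension)
  F[0-2] = -422.1811 N (compression)
  F[1-2] = -1561.4199 N (compression)
  F[1-3] = +2010.5061 N (tension)
  F[2-3] = -2254.8579 N (compression)
  Rx@0 = +158.2900 N
  Ry@0 = -586.2225 N
  Ry@2 = +3522.7625 N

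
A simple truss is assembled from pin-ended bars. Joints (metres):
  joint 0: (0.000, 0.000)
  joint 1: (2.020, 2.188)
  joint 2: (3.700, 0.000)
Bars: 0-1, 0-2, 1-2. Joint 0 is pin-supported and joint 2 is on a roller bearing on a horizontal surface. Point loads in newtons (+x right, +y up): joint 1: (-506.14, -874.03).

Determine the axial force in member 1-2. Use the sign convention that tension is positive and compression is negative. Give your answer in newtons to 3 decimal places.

-224.250

N=3 nodes, M=3 members, R=3 reactions → 2N=6, M+R=6
member 0 (0-1): L=2.9779, (cx,cy)=(0.6783,0.7348)
member 1 (0-2): L=3.7000, (cx,cy)=(1.0000,0.0000)
member 2 (1-2): L=2.7586, (cx,cy)=(0.6090,-0.7932)
solve A·x = −loads:
  F[0-1] = -947.4809 N (compression)
  F[0-2] = +136.5703 N (tension)
  F[1-2] = -224.2498 N (compression)
  Rx@0 = +506.1400 N
  Ry@0 = +696.1634 N
  Ry@2 = +177.8666 N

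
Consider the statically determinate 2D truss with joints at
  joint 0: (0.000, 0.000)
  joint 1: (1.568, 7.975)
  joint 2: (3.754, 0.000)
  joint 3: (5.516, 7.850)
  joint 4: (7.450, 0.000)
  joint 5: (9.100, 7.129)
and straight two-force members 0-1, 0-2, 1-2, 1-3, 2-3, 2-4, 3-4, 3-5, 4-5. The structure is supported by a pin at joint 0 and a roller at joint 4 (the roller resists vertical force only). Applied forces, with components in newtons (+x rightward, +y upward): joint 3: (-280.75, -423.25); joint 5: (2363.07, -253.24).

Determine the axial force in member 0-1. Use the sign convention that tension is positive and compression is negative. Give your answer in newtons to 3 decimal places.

1948.239

N=6 nodes, M=9 members, R=3 reactions → 2N=12, M+R=12
member 0 (0-1): L=8.1277, (cx,cy)=(0.1929,0.9812)
member 1 (0-2): L=3.7540, (cx,cy)=(1.0000,0.0000)
member 2 (1-2): L=8.2692, (cx,cy)=(0.2644,-0.9644)
member 3 (1-3): L=3.9500, (cx,cy)=(0.9995,-0.0316)
member 4 (2-3): L=8.0453, (cx,cy)=(0.2190,0.9757)
member 5 (2-4): L=3.6960, (cx,cy)=(1.0000,0.0000)
member 6 (3-4): L=8.0847, (cx,cy)=(0.2392,-0.9710)
member 7 (3-5): L=3.6558, (cx,cy)=(0.9804,-0.1972)
member 8 (4-5): L=7.3175, (cx,cy)=(0.2255,0.9742)
solve A·x = −loads:
  F[0-1] = +1948.2391 N (tension)
  F[0-2] = +1706.4640 N (tension)
  F[1-2] = -2011.9548 N (compression)
  F[1-3] = +908.1819 N (tension)
  F[2-3] = +1988.6594 N (tension)
  F[2-4] = +739.0580 N (tension)
  F[3-4] = -2884.1273 N (compression)
  F[3-5] = +2360.3010 N (tension)
  F[4-5] = +217.8713 N (tension)
  Rx@0 = -2082.3200 N
  Ry@0 = -1911.6401 N
  Ry@4 = +2588.1301 N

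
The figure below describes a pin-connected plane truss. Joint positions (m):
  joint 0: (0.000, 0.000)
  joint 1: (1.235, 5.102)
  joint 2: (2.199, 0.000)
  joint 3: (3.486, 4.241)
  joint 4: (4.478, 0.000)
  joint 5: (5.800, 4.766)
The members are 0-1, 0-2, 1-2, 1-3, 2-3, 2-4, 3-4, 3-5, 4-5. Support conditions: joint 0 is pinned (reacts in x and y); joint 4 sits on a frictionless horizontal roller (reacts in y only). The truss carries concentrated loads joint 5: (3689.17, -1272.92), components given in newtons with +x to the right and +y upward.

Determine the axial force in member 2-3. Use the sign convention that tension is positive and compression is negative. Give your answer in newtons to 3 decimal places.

N=6 nodes, M=9 members, R=3 reactions → 2N=12, M+R=12
member 0 (0-1): L=5.2493, (cx,cy)=(0.2353,0.9719)
member 1 (0-2): L=2.1990, (cx,cy)=(1.0000,0.0000)
member 2 (1-2): L=5.1923, (cx,cy)=(0.1857,-0.9826)
member 3 (1-3): L=2.4100, (cx,cy)=(0.9340,-0.3573)
member 4 (2-3): L=4.4320, (cx,cy)=(0.2904,0.9569)
member 5 (2-4): L=2.2790, (cx,cy)=(1.0000,0.0000)
member 6 (3-4): L=4.3555, (cx,cy)=(0.2278,-0.9737)
member 7 (3-5): L=2.3728, (cx,cy)=(0.9752,0.2213)
member 8 (4-5): L=4.9460, (cx,cy)=(0.2673,0.9636)
solve A·x = −loads:
  F[0-1] = +4426.4779 N (tension)
  F[0-2] = +2647.7640 N (tension)
  F[1-2] = -5156.3920 N (compression)
  F[1-3] = +2139.9671 N (tension)
  F[2-3] = +5294.9079 N (tension)
  F[2-4] = +152.8407 N (tension)
  F[3-4] = -3413.2406 N (compression)
  F[3-5] = +4423.3573 N (tension)
  F[4-5] = -2336.6331 N (compression)
  Rx@0 = -3689.1700 N
  Ry@0 = -4302.2297 N
  Ry@4 = +5575.1497 N

5294.908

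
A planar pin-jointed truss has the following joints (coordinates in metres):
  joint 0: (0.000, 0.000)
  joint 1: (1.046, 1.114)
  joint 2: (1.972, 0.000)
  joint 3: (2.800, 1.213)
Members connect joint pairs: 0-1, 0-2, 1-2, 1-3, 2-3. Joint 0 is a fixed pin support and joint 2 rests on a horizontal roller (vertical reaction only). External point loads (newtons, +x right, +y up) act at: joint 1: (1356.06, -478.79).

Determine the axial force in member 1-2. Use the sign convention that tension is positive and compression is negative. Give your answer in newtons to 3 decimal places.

-1326.392

N=4 nodes, M=5 members, R=3 reactions → 2N=8, M+R=8
member 0 (0-1): L=1.5281, (cx,cy)=(0.6845,0.7290)
member 1 (0-2): L=1.9720, (cx,cy)=(1.0000,0.0000)
member 2 (1-2): L=1.4486, (cx,cy)=(0.6392,-0.7690)
member 3 (1-3): L=1.7568, (cx,cy)=(0.9984,0.0564)
member 4 (2-3): L=1.4687, (cx,cy)=(0.5638,0.8259)
solve A·x = −loads:
  F[0-1] = +742.4116 N (tension)
  F[0-2] = +847.8742 N (tension)
  F[1-2] = -1326.3923 N (compression)
  F[1-3] = +0.0000 N (tension)
  F[2-3] = +0.0000 N (tension)
  Rx@0 = -1356.0600 N
  Ry@0 = -541.2228 N
  Ry@2 = +1020.0128 N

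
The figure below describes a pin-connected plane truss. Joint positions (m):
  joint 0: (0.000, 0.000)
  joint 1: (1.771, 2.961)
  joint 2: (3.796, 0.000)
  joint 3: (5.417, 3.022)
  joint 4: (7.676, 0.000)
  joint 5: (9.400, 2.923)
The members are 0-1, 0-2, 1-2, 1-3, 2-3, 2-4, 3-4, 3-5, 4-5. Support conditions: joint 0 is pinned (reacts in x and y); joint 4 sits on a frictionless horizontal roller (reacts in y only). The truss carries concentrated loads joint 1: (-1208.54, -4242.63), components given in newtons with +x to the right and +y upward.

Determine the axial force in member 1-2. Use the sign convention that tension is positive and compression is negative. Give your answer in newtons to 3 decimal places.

N=6 nodes, M=9 members, R=3 reactions → 2N=12, M+R=12
member 0 (0-1): L=3.4502, (cx,cy)=(0.5133,0.8582)
member 1 (0-2): L=3.7960, (cx,cy)=(1.0000,0.0000)
member 2 (1-2): L=3.5872, (cx,cy)=(0.5645,-0.8254)
member 3 (1-3): L=3.6465, (cx,cy)=(0.9999,0.0167)
member 4 (2-3): L=3.4293, (cx,cy)=(0.4727,0.8812)
member 5 (2-4): L=3.8800, (cx,cy)=(1.0000,0.0000)
member 6 (3-4): L=3.7730, (cx,cy)=(0.5987,-0.8010)
member 7 (3-5): L=3.9842, (cx,cy)=(0.9997,-0.0248)
member 8 (4-5): L=3.3935, (cx,cy)=(0.5080,0.8613)
solve A·x = −loads:
  F[0-1] = -4346.2250 N (compression)
  F[0-2] = +1022.3851 N (tension)
  F[1-2] = -634.5495 N (compression)
  F[1-3] = -664.2723 N (compression)
  F[2-3] = +594.3708 N (tension)
  F[2-4] = +383.2259 N (tension)
  F[3-4] = -640.0677 N (compression)
  F[3-5] = +0.0000 N (tension)
  F[4-5] = -0.0000 N (compression)
  Rx@0 = +1208.5400 N
  Ry@0 = +3729.9657 N
  Ry@4 = +512.6643 N

-634.550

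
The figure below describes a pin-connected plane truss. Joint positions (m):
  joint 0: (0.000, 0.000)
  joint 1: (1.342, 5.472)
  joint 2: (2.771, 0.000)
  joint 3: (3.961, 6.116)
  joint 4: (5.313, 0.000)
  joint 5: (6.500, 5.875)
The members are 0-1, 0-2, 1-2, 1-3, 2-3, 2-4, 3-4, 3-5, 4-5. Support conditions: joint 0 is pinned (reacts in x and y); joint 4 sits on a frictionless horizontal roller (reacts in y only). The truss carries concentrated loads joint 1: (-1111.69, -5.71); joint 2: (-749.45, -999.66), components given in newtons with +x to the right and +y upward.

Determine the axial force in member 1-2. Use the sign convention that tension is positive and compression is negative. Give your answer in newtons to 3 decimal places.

N=6 nodes, M=9 members, R=3 reactions → 2N=12, M+R=12
member 0 (0-1): L=5.6342, (cx,cy)=(0.2382,0.9712)
member 1 (0-2): L=2.7710, (cx,cy)=(1.0000,0.0000)
member 2 (1-2): L=5.6555, (cx,cy)=(0.2527,-0.9676)
member 3 (1-3): L=2.6970, (cx,cy)=(0.9711,0.2388)
member 4 (2-3): L=6.2307, (cx,cy)=(0.1910,0.9816)
member 5 (2-4): L=2.5420, (cx,cy)=(1.0000,0.0000)
member 6 (3-4): L=6.2637, (cx,cy)=(0.2158,-0.9764)
member 7 (3-5): L=2.5504, (cx,cy)=(0.9955,-0.0945)
member 8 (4-5): L=5.9937, (cx,cy)=(0.1980,0.9802)
solve A·x = −loads:
  F[0-1] = -1675.7435 N (compression)
  F[0-2] = -1461.9948 N (compression)
  F[1-2] = +1745.2118 N (tension)
  F[1-3] = +279.6653 N (tension)
  F[2-3] = -701.8419 N (compression)
  F[2-4] = -137.5307 N (compression)
  F[3-4] = +637.1632 N (tension)
  F[3-5] = +0.0000 N (tension)
  F[4-5] = -0.0000 N (compression)
  Rx@0 = +1861.1400 N
  Ry@0 = +1627.5132 N
  Ry@4 = -622.1432 N

1745.212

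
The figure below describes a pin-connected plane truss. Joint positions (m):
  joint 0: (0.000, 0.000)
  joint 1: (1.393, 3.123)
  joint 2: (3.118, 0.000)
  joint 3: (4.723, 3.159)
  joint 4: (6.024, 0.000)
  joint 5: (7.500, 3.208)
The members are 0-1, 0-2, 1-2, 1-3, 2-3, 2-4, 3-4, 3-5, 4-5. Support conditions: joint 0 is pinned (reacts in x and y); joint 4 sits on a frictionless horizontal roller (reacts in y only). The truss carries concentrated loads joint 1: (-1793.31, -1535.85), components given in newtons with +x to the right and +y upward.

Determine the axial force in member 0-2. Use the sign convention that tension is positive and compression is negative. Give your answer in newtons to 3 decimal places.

-851.977

N=6 nodes, M=9 members, R=3 reactions → 2N=12, M+R=12
member 0 (0-1): L=3.4196, (cx,cy)=(0.4074,0.9133)
member 1 (0-2): L=3.1180, (cx,cy)=(1.0000,0.0000)
member 2 (1-2): L=3.5677, (cx,cy)=(0.4835,-0.8753)
member 3 (1-3): L=3.3302, (cx,cy)=(0.9999,0.0108)
member 4 (2-3): L=3.5433, (cx,cy)=(0.4530,0.8915)
member 5 (2-4): L=2.9060, (cx,cy)=(1.0000,0.0000)
member 6 (3-4): L=3.4164, (cx,cy)=(0.3808,-0.9247)
member 7 (3-5): L=2.7774, (cx,cy)=(0.9998,0.0176)
member 8 (4-5): L=3.5313, (cx,cy)=(0.4180,0.9085)
solve A·x = −loads:
  F[0-1] = -2310.8182 N (compression)
  F[0-2] = -851.9772 N (compression)
  F[1-2] = +662.9297 N (tension)
  F[1-3] = +531.4820 N (tension)
  F[2-3] = -650.8944 N (compression)
  F[2-4] = -236.6208 N (compression)
  F[3-4] = +621.3639 N (tension)
  F[3-5] = -0.0000 N (compression)
  F[4-5] = -0.0000 N (compression)
  Rx@0 = +1793.3100 N
  Ry@0 = +2110.3965 N
  Ry@4 = -574.5465 N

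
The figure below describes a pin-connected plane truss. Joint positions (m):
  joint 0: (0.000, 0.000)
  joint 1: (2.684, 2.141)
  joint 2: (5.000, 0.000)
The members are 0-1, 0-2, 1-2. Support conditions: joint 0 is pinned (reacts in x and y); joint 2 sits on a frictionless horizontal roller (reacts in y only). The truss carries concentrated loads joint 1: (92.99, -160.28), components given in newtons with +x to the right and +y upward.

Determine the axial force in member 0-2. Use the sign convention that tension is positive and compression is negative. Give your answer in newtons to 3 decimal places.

136.144

N=3 nodes, M=3 members, R=3 reactions → 2N=6, M+R=6
member 0 (0-1): L=3.4333, (cx,cy)=(0.7817,0.6236)
member 1 (0-2): L=5.0000, (cx,cy)=(1.0000,0.0000)
member 2 (1-2): L=3.1540, (cx,cy)=(0.7343,-0.6788)
solve A·x = −loads:
  F[0-1] = -55.2016 N (compression)
  F[0-2] = +136.1438 N (tension)
  F[1-2] = -185.4050 N (compression)
  Rx@0 = -92.9900 N
  Ry@0 = +34.4234 N
  Ry@2 = +125.8566 N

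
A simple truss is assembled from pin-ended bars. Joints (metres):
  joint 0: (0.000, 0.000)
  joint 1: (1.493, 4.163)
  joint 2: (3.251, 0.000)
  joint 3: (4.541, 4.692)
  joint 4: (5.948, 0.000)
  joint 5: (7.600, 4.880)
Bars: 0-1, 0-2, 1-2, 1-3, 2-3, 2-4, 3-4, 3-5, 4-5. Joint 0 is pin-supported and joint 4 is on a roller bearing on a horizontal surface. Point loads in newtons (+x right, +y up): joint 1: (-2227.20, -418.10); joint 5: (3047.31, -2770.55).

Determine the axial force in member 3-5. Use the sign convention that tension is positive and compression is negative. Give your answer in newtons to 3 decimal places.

4077.562

N=6 nodes, M=9 members, R=3 reactions → 2N=12, M+R=12
member 0 (0-1): L=4.4226, (cx,cy)=(0.3376,0.9413)
member 1 (0-2): L=3.2510, (cx,cy)=(1.0000,0.0000)
member 2 (1-2): L=4.5190, (cx,cy)=(0.3890,-0.9212)
member 3 (1-3): L=3.0936, (cx,cy)=(0.9853,0.1710)
member 4 (2-3): L=4.8661, (cx,cy)=(0.2651,0.9642)
member 5 (2-4): L=2.6970, (cx,cy)=(1.0000,0.0000)
member 6 (3-4): L=4.8984, (cx,cy)=(0.2872,-0.9579)
member 7 (3-5): L=3.0648, (cx,cy)=(0.9981,0.0613)
member 8 (4-5): L=5.1520, (cx,cy)=(0.3206,0.9472)
solve A·x = −loads:
  F[0-1] = +1484.8377 N (tension)
  F[0-2] = +318.8551 N (tension)
  F[1-2] = -1357.5102 N (compression)
  F[1-3] = +3305.2450 N (tension)
  F[2-3] = +1296.9790 N (tension)
  F[2-4] = -553.0801 N (compression)
  F[3-4] = -1634.5239 N (compression)
  F[3-5] = +4077.5623 N (tension)
  F[4-5] = -3189.0665 N (compression)
  Rx@0 = -820.1100 N
  Ry@0 = -1397.6719 N
  Ry@4 = +4586.3219 N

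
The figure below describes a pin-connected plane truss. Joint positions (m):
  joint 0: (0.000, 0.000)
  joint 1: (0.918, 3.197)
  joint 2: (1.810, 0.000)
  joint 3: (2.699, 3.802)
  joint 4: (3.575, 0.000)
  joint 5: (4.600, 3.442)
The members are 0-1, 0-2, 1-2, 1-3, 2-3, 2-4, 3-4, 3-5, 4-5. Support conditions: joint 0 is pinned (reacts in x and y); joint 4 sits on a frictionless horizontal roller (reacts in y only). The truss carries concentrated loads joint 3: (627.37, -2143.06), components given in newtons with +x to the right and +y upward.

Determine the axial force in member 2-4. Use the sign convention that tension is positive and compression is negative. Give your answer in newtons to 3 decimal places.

N=6 nodes, M=9 members, R=3 reactions → 2N=12, M+R=12
member 0 (0-1): L=3.3262, (cx,cy)=(0.2760,0.9612)
member 1 (0-2): L=1.8100, (cx,cy)=(1.0000,0.0000)
member 2 (1-2): L=3.3191, (cx,cy)=(0.2687,-0.9632)
member 3 (1-3): L=1.8810, (cx,cy)=(0.9469,0.3216)
member 4 (2-3): L=3.9046, (cx,cy)=(0.2277,0.9737)
member 5 (2-4): L=1.7650, (cx,cy)=(1.0000,0.0000)
member 6 (3-4): L=3.9016, (cx,cy)=(0.2245,-0.9745)
member 7 (3-5): L=1.9348, (cx,cy)=(0.9825,-0.1861)
member 8 (4-5): L=3.5914, (cx,cy)=(0.2854,0.9584)
solve A·x = −loads:
  F[0-1] = +147.8226 N (tension)
  F[0-2] = +586.5722 N (tension)
  F[1-2] = -121.5950 N (compression)
  F[1-3] = +77.5997 N (tension)
  F[2-3] = +120.2807 N (tension)
  F[2-4] = +526.5081 N (tension)
  F[3-4] = -2345.0119 N (compression)
  F[3-5] = -0.0000 N (compression)
  F[4-5] = +0.0000 N (tension)
  Rx@0 = -627.3700 N
  Ry@0 = -142.0812 N
  Ry@4 = +2285.1412 N

526.508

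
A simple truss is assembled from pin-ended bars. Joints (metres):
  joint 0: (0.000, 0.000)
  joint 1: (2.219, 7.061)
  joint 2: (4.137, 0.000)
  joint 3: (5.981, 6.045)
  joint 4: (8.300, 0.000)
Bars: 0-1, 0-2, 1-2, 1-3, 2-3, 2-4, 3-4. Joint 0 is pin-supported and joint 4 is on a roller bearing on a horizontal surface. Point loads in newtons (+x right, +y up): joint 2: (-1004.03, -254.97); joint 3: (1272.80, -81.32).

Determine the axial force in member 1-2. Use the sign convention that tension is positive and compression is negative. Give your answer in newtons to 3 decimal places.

-941.905

N=5 nodes, M=7 members, R=3 reactions → 2N=10, M+R=10
member 0 (0-1): L=7.4015, (cx,cy)=(0.2998,0.9540)
member 1 (0-2): L=4.1370, (cx,cy)=(1.0000,0.0000)
member 2 (1-2): L=7.3169, (cx,cy)=(0.2621,-0.9650)
member 3 (1-3): L=3.8968, (cx,cy)=(0.9654,-0.2607)
member 4 (2-3): L=6.3200, (cx,cy)=(0.2918,0.9565)
member 5 (2-4): L=4.1630, (cx,cy)=(1.0000,0.0000)
member 6 (3-4): L=6.4745, (cx,cy)=(0.3582,-0.9337)
solve A·x = −loads:
  F[0-1] = +813.8280 N (tension)
  F[0-2] = +24.7799 N (tension)
  F[1-2] = -941.9050 N (compression)
  F[1-3] = +508.4830 N (tension)
  F[2-3] = +1216.8874 N (tension)
  F[2-4] = +426.8503 N (tension)
  F[3-4] = -1191.7478 N (compression)
  Rx@0 = -268.7700 N
  Ry@0 = -776.3921 N
  Ry@4 = +1112.6821 N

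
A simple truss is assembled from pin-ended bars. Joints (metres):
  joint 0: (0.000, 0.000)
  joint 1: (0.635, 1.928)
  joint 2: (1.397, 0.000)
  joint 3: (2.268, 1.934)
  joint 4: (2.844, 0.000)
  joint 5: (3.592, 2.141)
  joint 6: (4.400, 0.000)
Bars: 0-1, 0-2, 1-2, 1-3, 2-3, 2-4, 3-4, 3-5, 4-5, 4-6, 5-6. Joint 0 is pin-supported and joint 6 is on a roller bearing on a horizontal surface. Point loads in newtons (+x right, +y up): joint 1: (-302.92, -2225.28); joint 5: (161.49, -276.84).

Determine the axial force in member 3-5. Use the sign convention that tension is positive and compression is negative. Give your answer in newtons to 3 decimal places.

-107.150

N=7 nodes, M=11 members, R=3 reactions → 2N=14, M+R=14
member 0 (0-1): L=2.0299, (cx,cy)=(0.3128,0.9498)
member 1 (0-2): L=1.3970, (cx,cy)=(1.0000,0.0000)
member 2 (1-2): L=2.0731, (cx,cy)=(0.3676,-0.9300)
member 3 (1-3): L=1.6330, (cx,cy)=(1.0000,0.0037)
member 4 (2-3): L=2.1211, (cx,cy)=(0.4106,0.9118)
member 5 (2-4): L=1.4470, (cx,cy)=(1.0000,0.0000)
member 6 (3-4): L=2.0180, (cx,cy)=(0.2854,-0.9584)
member 7 (3-5): L=1.3401, (cx,cy)=(0.9880,0.1545)
member 8 (4-5): L=2.2679, (cx,cy)=(0.3298,0.9440)
member 9 (4-6): L=1.5560, (cx,cy)=(1.0000,0.0000)
member 10 (5-6): L=2.2884, (cx,cy)=(0.3531,-0.9356)
solve A·x = −loads:
  F[0-1] = -2115.2898 N (compression)
  F[0-2] = +520.2887 N (tension)
  F[1-2] = -233.5045 N (compression)
  F[1-3] = -272.9732 N (compression)
  F[2-3] = +238.1657 N (tension)
  F[2-4] = +336.6613 N (tension)
  F[3-4] = -242.8088 N (compression)
  F[3-5] = -107.1505 N (compression)
  F[4-5] = +246.5005 N (tension)
  F[4-6] = +186.0536 N (tension)
  F[5-6] = -526.9355 N (compression)
  Rx@0 = +141.4300 N
  Ry@0 = +2009.1240 N
  Ry@6 = +492.9960 N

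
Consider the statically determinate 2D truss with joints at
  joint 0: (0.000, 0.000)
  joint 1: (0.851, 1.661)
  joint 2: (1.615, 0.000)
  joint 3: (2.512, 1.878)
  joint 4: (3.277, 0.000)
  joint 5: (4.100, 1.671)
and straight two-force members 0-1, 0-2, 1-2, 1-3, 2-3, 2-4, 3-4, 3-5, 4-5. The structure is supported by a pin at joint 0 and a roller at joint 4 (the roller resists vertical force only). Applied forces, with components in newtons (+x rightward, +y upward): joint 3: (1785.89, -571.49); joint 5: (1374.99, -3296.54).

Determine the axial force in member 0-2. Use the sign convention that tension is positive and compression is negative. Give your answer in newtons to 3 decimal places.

1921.476

N=6 nodes, M=9 members, R=3 reactions → 2N=12, M+R=12
member 0 (0-1): L=1.8663, (cx,cy)=(0.4560,0.8900)
member 1 (0-2): L=1.6150, (cx,cy)=(1.0000,0.0000)
member 2 (1-2): L=1.8283, (cx,cy)=(0.4179,-0.9085)
member 3 (1-3): L=1.6751, (cx,cy)=(0.9916,0.1295)
member 4 (2-3): L=2.0812, (cx,cy)=(0.4310,0.9024)
member 5 (2-4): L=1.6620, (cx,cy)=(1.0000,0.0000)
member 6 (3-4): L=2.0278, (cx,cy)=(0.3772,-0.9261)
member 7 (3-5): L=1.6014, (cx,cy)=(0.9916,-0.1293)
member 8 (4-5): L=1.8627, (cx,cy)=(0.4418,0.8971)
solve A·x = −loads:
  F[0-1] = +2718.1131 N (tension)
  F[0-2] = +1921.4764 N (tension)
  F[1-2] = -2343.6633 N (compression)
  F[1-3] = +2237.6249 N (tension)
  F[2-3] = +2359.6347 N (tension)
  F[2-4] = -74.8842 N (compression)
  F[3-4] = -3625.7827 N (compression)
  F[3-5] = +2841.5384 N (tension)
  F[4-5] = -3265.2551 N (compression)
  Rx@0 = -3160.8800 N
  Ry@0 = -2419.0944 N
  Ry@4 = +6287.1244 N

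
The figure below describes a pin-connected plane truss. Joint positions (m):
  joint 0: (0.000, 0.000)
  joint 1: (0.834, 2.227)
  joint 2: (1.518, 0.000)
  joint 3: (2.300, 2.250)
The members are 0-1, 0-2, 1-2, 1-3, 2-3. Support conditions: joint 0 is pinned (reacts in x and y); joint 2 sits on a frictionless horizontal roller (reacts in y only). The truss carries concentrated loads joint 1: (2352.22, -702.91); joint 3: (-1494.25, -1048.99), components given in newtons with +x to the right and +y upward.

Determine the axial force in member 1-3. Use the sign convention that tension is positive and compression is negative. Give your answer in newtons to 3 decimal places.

N=4 nodes, M=5 members, R=3 reactions → 2N=8, M+R=8
member 0 (0-1): L=2.3780, (cx,cy)=(0.3507,0.9365)
member 1 (0-2): L=1.5180, (cx,cy)=(1.0000,0.0000)
member 2 (1-2): L=2.3297, (cx,cy)=(0.2936,-0.9559)
member 3 (1-3): L=1.4662, (cx,cy)=(0.9999,0.0157)
member 4 (2-3): L=2.3820, (cx,cy)=(0.3283,0.9446)
solve A·x = −loads:
  F[0-1] = +1558.7202 N (tension)
  F[0-2] = +311.3133 N (tension)
  F[1-2] = -2280.9766 N (compression)
  F[1-3] = -1136.0011 N (compression)
  F[2-3] = -1091.6744 N (compression)
  Rx@0 = -857.9700 N
  Ry@0 = -1459.7175 N
  Ry@2 = +3211.6175 N

-1136.001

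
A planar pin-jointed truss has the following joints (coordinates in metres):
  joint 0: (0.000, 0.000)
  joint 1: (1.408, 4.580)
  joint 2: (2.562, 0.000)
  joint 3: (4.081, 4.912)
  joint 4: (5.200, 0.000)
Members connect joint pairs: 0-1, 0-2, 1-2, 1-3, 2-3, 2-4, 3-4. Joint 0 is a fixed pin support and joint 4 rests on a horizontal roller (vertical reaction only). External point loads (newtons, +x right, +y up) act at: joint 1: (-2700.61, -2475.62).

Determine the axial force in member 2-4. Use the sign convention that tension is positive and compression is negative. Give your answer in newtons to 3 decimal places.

-389.165

N=5 nodes, M=7 members, R=3 reactions → 2N=10, M+R=10
member 0 (0-1): L=4.7915, (cx,cy)=(0.2939,0.9559)
member 1 (0-2): L=2.5620, (cx,cy)=(1.0000,0.0000)
member 2 (1-2): L=4.7231, (cx,cy)=(0.2443,-0.9697)
member 3 (1-3): L=2.6935, (cx,cy)=(0.9924,0.1233)
member 4 (2-3): L=5.1415, (cx,cy)=(0.2954,0.9554)
member 5 (2-4): L=2.6380, (cx,cy)=(1.0000,0.0000)
member 6 (3-4): L=5.0378, (cx,cy)=(0.2221,-0.9750)
solve A·x = −loads:
  F[0-1] = -4377.1589 N (compression)
  F[0-2] = -1414.3766 N (compression)
  F[1-2] = +1883.8910 N (tension)
  F[1-3] = +961.4193 N (tension)
  F[2-3] = -1912.1501 N (compression)
  F[2-4] = -389.1652 N (compression)
  F[3-4] = +1752.0596 N (tension)
  Rx@0 = +2700.6100 N
  Ry@0 = +4183.9125 N
  Ry@4 = -1708.2925 N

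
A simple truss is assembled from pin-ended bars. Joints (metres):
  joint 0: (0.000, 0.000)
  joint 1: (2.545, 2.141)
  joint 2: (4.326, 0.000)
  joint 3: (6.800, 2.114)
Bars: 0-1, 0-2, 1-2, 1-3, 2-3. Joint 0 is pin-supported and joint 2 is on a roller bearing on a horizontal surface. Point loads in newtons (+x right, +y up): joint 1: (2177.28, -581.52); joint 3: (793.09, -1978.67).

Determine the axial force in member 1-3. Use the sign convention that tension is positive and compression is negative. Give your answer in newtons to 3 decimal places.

N=4 nodes, M=5 members, R=3 reactions → 2N=8, M+R=8
member 0 (0-1): L=3.3258, (cx,cy)=(0.7652,0.6438)
member 1 (0-2): L=4.3260, (cx,cy)=(1.0000,0.0000)
member 2 (1-2): L=2.7849, (cx,cy)=(0.6395,-0.7688)
member 3 (1-3): L=4.2551, (cx,cy)=(1.0000,-0.0063)
member 4 (2-3): L=3.2542, (cx,cy)=(0.7603,0.6496)
solve A·x = −loads:
  F[0-1] = +3661.7950 N (tension)
  F[0-2] = +168.2517 N (tension)
  F[1-2] = -3848.1786 N (compression)
  F[1-3] = +3085.8610 N (tension)
  F[2-3] = -3015.7162 N (compression)
  Rx@0 = -2970.3700 N
  Ry@0 = -2357.3026 N
  Ry@2 = +4917.4926 N

3085.861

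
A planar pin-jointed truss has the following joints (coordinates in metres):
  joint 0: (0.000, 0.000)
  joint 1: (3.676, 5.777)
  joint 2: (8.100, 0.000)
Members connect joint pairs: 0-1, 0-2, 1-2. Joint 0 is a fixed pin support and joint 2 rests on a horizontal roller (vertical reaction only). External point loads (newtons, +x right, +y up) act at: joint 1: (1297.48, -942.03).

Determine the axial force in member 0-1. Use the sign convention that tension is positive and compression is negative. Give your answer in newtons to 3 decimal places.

486.991

N=3 nodes, M=3 members, R=3 reactions → 2N=6, M+R=6
member 0 (0-1): L=6.8474, (cx,cy)=(0.5368,0.8437)
member 1 (0-2): L=8.1000, (cx,cy)=(1.0000,0.0000)
member 2 (1-2): L=7.2764, (cx,cy)=(0.6080,-0.7939)
solve A·x = −loads:
  F[0-1] = +486.9910 N (tension)
  F[0-2] = +1036.0403 N (tension)
  F[1-2] = -1704.0254 N (compression)
  Rx@0 = -1297.4800 N
  Ry@0 = -410.8644 N
  Ry@2 = +1352.8944 N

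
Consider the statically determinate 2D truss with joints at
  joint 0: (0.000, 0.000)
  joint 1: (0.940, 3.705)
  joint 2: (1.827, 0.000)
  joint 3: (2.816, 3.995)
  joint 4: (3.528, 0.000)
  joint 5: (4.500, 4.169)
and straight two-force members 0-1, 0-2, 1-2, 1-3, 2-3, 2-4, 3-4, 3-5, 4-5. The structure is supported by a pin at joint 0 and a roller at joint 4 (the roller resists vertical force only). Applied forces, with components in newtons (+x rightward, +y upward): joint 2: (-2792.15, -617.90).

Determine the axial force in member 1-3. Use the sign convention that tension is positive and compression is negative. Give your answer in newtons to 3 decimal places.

N=6 nodes, M=9 members, R=3 reactions → 2N=12, M+R=12
member 0 (0-1): L=3.8224, (cx,cy)=(0.2459,0.9693)
member 1 (0-2): L=1.8270, (cx,cy)=(1.0000,0.0000)
member 2 (1-2): L=3.8097, (cx,cy)=(0.2328,-0.9725)
member 3 (1-3): L=1.8983, (cx,cy)=(0.9883,0.1528)
member 4 (2-3): L=4.1156, (cx,cy)=(0.2403,0.9707)
member 5 (2-4): L=1.7010, (cx,cy)=(1.0000,0.0000)
member 6 (3-4): L=4.0580, (cx,cy)=(0.1755,-0.9845)
member 7 (3-5): L=1.6930, (cx,cy)=(0.9947,0.1028)
member 8 (4-5): L=4.2808, (cx,cy)=(0.2271,0.9739)
solve A·x = −loads:
  F[0-1] = -307.3549 N (compression)
  F[0-2] = -2716.5654 N (compression)
  F[1-2] = +283.8167 N (tension)
  F[1-3] = -143.3474 N (compression)
  F[2-3] = +352.2036 N (tension)
  F[2-4] = +57.0284 N (tension)
  F[3-4] = -325.0261 N (compression)
  F[3-5] = -0.0000 N (compression)
  F[4-5] = -0.0000 N (compression)
  Rx@0 = +2792.1500 N
  Ry@0 = +297.9161 N
  Ry@4 = +319.9839 N

-143.347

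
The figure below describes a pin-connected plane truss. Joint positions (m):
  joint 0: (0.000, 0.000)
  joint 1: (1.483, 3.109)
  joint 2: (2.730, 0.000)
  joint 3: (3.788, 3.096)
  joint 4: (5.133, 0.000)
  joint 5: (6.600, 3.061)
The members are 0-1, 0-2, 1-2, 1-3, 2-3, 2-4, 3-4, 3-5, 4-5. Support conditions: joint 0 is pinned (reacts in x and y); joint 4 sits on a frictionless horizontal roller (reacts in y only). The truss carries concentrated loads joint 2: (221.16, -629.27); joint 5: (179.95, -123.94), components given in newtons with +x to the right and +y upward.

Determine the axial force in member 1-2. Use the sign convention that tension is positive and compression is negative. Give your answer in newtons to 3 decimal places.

164.430

N=6 nodes, M=9 members, R=3 reactions → 2N=12, M+R=12
member 0 (0-1): L=3.4446, (cx,cy)=(0.4305,0.9026)
member 1 (0-2): L=2.7300, (cx,cy)=(1.0000,0.0000)
member 2 (1-2): L=3.3498, (cx,cy)=(0.3723,-0.9281)
member 3 (1-3): L=2.3050, (cx,cy)=(1.0000,-0.0056)
member 4 (2-3): L=3.2718, (cx,cy)=(0.3234,0.9463)
member 5 (2-4): L=2.4030, (cx,cy)=(1.0000,0.0000)
member 6 (3-4): L=3.3755, (cx,cy)=(0.3985,-0.9172)
member 7 (3-5): L=2.8122, (cx,cy)=(0.9999,-0.0124)
member 8 (4-5): L=3.3944, (cx,cy)=(0.4322,0.9018)
solve A·x = −loads:
  F[0-1] = -168.2499 N (compression)
  F[0-2] = +473.5468 N (tension)
  F[1-2] = +164.4303 N (tension)
  F[1-3] = -133.6506 N (compression)
  F[2-3] = +503.7217 N (tension)
  F[2-4] = +150.7096 N (tension)
  F[3-4] = -523.7456 N (compression)
  F[3-5] = +237.9480 N (tension)
  F[4-5] = -134.1546 N (compression)
  Rx@0 = -401.1100 N
  Ry@0 = +151.8583 N
  Ry@4 = +601.3517 N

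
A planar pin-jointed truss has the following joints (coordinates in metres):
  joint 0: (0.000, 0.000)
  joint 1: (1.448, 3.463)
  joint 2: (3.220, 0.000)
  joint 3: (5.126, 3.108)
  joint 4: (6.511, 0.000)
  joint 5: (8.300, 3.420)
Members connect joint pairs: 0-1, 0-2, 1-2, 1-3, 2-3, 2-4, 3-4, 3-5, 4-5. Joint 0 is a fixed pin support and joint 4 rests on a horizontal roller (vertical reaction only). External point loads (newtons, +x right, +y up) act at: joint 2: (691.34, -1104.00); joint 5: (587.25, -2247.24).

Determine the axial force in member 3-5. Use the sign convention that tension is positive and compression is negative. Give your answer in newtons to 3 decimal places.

N=6 nodes, M=9 members, R=3 reactions → 2N=12, M+R=12
member 0 (0-1): L=3.7535, (cx,cy)=(0.3858,0.9226)
member 1 (0-2): L=3.2200, (cx,cy)=(1.0000,0.0000)
member 2 (1-2): L=3.8900, (cx,cy)=(0.4555,-0.8902)
member 3 (1-3): L=3.6951, (cx,cy)=(0.9954,-0.0961)
member 4 (2-3): L=3.6459, (cx,cy)=(0.5228,0.8525)
member 5 (2-4): L=3.2910, (cx,cy)=(1.0000,0.0000)
member 6 (3-4): L=3.4026, (cx,cy)=(0.4070,-0.9134)
member 7 (3-5): L=3.1893, (cx,cy)=(0.9952,0.0978)
member 8 (4-5): L=3.8597, (cx,cy)=(0.4635,0.8861)
solve A·x = −loads:
  F[0-1] = +398.7741 N (tension)
  F[0-2] = +1124.7553 N (tension)
  F[1-2] = -452.2920 N (compression)
  F[1-3] = +361.5366 N (tension)
  F[2-3] = +1767.3890 N (tension)
  F[2-4] = -696.5711 N (compression)
  F[3-4] = -1411.4511 N (compression)
  F[3-5] = +1867.2921 N (tension)
  F[4-5] = -2742.2856 N (compression)
  Rx@0 = -1278.5900 N
  Ry@0 = -367.9071 N
  Ry@4 = +3719.1471 N

1867.292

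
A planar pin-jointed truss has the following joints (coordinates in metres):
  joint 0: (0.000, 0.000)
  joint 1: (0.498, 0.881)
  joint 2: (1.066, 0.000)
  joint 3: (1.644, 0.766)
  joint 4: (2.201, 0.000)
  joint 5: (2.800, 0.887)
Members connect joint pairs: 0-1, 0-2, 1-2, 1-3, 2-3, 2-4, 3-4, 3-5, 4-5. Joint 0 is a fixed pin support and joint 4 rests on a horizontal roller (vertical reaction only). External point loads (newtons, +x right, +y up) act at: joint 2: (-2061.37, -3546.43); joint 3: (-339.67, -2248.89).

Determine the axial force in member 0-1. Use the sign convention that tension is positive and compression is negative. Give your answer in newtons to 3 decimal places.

-2890.303

N=6 nodes, M=9 members, R=3 reactions → 2N=12, M+R=12
member 0 (0-1): L=1.0120, (cx,cy)=(0.4921,0.8705)
member 1 (0-2): L=1.0660, (cx,cy)=(1.0000,0.0000)
member 2 (1-2): L=1.0482, (cx,cy)=(0.5419,-0.8405)
member 3 (1-3): L=1.1518, (cx,cy)=(0.9950,-0.0998)
member 4 (2-3): L=0.9596, (cx,cy)=(0.6023,0.7982)
member 5 (2-4): L=1.1350, (cx,cy)=(1.0000,0.0000)
member 6 (3-4): L=0.9471, (cx,cy)=(0.5881,-0.8088)
member 7 (3-5): L=1.1623, (cx,cy)=(0.9946,0.1041)
member 8 (4-5): L=1.0703, (cx,cy)=(0.5596,0.8287)
solve A·x = −loads:
  F[0-1] = -2890.3025 N (compression)
  F[0-2] = -978.7516 N (compression)
  F[1-2] = +3382.3927 N (tension)
  F[1-3] = -3271.4406 N (compression)
  F[2-3] = +881.4926 N (tension)
  F[2-4] = +2384.4714 N (tension)
  F[3-4] = -4054.4724 N (compression)
  F[3-5] = -0.0000 N (compression)
  F[4-5] = +0.0000 N (tension)
  Rx@0 = +2401.0400 N
  Ry@0 = +2516.1368 N
  Ry@4 = +3279.1832 N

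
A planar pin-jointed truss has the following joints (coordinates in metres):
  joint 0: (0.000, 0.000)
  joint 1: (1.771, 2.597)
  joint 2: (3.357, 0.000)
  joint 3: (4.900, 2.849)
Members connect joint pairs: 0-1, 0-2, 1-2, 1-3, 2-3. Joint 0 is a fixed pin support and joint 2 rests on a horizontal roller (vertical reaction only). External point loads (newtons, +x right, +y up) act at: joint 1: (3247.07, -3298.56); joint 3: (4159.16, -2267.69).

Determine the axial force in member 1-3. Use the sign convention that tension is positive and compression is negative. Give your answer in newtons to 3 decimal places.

5651.268

N=4 nodes, M=5 members, R=3 reactions → 2N=8, M+R=8
member 0 (0-1): L=3.1434, (cx,cy)=(0.5634,0.8262)
member 1 (0-2): L=3.3570, (cx,cy)=(1.0000,0.0000)
member 2 (1-2): L=3.0430, (cx,cy)=(0.5212,-0.8534)
member 3 (1-3): L=3.1391, (cx,cy)=(0.9968,0.0803)
member 4 (2-3): L=3.2400, (cx,cy)=(0.4762,0.8793)
solve A·x = −loads:
  F[0-1] = +6688.1932 N (tension)
  F[0-2] = +3638.0623 N (tension)
  F[1-2] = -9808.0522 N (compression)
  F[1-3] = +5651.2682 N (tension)
  F[2-3] = -3094.8463 N (compression)
  Rx@0 = -7406.2300 N
  Ry@0 = -5525.6530 N
  Ry@2 = +11091.9030 N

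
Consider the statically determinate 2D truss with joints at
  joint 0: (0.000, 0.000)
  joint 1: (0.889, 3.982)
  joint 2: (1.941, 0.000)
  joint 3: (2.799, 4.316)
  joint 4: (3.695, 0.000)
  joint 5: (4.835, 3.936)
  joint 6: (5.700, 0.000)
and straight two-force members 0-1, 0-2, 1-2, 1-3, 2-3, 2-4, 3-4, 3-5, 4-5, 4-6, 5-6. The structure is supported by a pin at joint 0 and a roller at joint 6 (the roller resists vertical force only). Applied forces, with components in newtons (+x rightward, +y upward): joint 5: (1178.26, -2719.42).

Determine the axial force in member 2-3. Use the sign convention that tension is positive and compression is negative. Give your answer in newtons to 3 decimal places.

N=7 nodes, M=11 members, R=3 reactions → 2N=14, M+R=14
member 0 (0-1): L=4.0800, (cx,cy)=(0.2179,0.9760)
member 1 (0-2): L=1.9410, (cx,cy)=(1.0000,0.0000)
member 2 (1-2): L=4.1186, (cx,cy)=(0.2554,-0.9668)
member 3 (1-3): L=1.9390, (cx,cy)=(0.9851,0.1723)
member 4 (2-3): L=4.4005, (cx,cy)=(0.1950,0.9808)
member 5 (2-4): L=1.7540, (cx,cy)=(1.0000,0.0000)
member 6 (3-4): L=4.4080, (cx,cy)=(0.2033,-0.9791)
member 7 (3-5): L=2.0712, (cx,cy)=(0.9830,-0.1835)
member 8 (4-5): L=4.0978, (cx,cy)=(0.2782,0.9605)
member 9 (4-6): L=2.0050, (cx,cy)=(1.0000,0.0000)
member 10 (5-6): L=4.0299, (cx,cy)=(0.2146,-0.9767)
solve A·x = −loads:
  F[0-1] = +410.8060 N (tension)
  F[0-2] = +1088.7493 N (tension)
  F[1-2] = -380.9045 N (compression)
  F[1-3] = +189.6381 N (tension)
  F[2-3] = +375.4759 N (tension)
  F[2-4] = +918.2464 N (tension)
  F[3-4] = -477.5514 N (compression)
  F[3-5] = +363.2496 N (tension)
  F[4-5] = +486.7992 N (tension)
  F[4-6] = +685.7489 N (tension)
  F[5-6] = -3194.8194 N (compression)
  Rx@0 = -1178.2600 N
  Ry@0 = -400.9356 N
  Ry@6 = +3120.3556 N

375.476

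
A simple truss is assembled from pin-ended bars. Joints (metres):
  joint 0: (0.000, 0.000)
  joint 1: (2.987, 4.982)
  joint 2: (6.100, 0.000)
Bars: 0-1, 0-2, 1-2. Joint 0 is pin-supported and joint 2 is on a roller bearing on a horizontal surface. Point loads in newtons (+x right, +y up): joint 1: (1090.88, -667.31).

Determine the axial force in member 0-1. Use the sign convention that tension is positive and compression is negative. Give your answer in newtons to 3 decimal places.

N=3 nodes, M=3 members, R=3 reactions → 2N=6, M+R=6
member 0 (0-1): L=5.8088, (cx,cy)=(0.5142,0.8577)
member 1 (0-2): L=6.1000, (cx,cy)=(1.0000,0.0000)
member 2 (1-2): L=5.8746, (cx,cy)=(0.5299,-0.8481)
solve A·x = −loads:
  F[0-1] = +641.7439 N (tension)
  F[0-2] = +760.8842 N (tension)
  F[1-2] = -1435.8822 N (compression)
  Rx@0 = -1090.8800 N
  Ry@0 = -550.3981 N
  Ry@2 = +1217.7081 N

641.744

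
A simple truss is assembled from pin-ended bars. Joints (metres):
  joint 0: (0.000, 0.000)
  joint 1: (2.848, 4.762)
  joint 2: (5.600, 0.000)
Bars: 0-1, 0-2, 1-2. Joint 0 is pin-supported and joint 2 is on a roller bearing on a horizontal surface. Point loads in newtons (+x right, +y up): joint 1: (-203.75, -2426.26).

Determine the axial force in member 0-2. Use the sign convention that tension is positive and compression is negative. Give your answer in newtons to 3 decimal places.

N=3 nodes, M=3 members, R=3 reactions → 2N=6, M+R=6
member 0 (0-1): L=5.5487, (cx,cy)=(0.5133,0.8582)
member 1 (0-2): L=5.6000, (cx,cy)=(1.0000,0.0000)
member 2 (1-2): L=5.5000, (cx,cy)=(0.5004,-0.8658)
solve A·x = −loads:
  F[0-1] = -1591.1865 N (compression)
  F[0-2] = +612.9680 N (tension)
  F[1-2] = -1225.0480 N (compression)
  Rx@0 = +203.7500 N
  Ry@0 = +1365.5938 N
  Ry@2 = +1060.6662 N

612.968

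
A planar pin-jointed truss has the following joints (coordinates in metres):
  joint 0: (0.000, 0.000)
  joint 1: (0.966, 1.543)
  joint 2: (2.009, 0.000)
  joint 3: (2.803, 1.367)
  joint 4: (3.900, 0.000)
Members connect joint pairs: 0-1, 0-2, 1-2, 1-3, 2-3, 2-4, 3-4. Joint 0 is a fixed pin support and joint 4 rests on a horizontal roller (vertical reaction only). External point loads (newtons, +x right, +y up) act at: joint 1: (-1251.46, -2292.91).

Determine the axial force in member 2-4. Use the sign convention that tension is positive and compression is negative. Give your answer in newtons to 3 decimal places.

N=5 nodes, M=7 members, R=3 reactions → 2N=10, M+R=10
member 0 (0-1): L=1.8204, (cx,cy)=(0.5306,0.8476)
member 1 (0-2): L=2.0090, (cx,cy)=(1.0000,0.0000)
member 2 (1-2): L=1.8624, (cx,cy)=(0.5600,-0.8285)
member 3 (1-3): L=1.8454, (cx,cy)=(0.9954,-0.0954)
member 4 (2-3): L=1.5809, (cx,cy)=(0.5023,0.8647)
member 5 (2-4): L=1.8910, (cx,cy)=(1.0000,0.0000)
member 6 (3-4): L=1.7527, (cx,cy)=(0.6259,-0.7799)
solve A·x = −loads:
  F[0-1] = -2619.2909 N (compression)
  F[0-2] = +138.4423 N (tension)
  F[1-2] = -76.8472 N (compression)
  F[1-3] = -95.8434 N (compression)
  F[2-3] = +73.6269 N (tension)
  F[2-4] = +58.4269 N (tension)
  F[3-4] = -93.3520 N (compression)
  Rx@0 = +1251.4600 N
  Ry@0 = +2220.1027 N
  Ry@4 = +72.8073 N

58.427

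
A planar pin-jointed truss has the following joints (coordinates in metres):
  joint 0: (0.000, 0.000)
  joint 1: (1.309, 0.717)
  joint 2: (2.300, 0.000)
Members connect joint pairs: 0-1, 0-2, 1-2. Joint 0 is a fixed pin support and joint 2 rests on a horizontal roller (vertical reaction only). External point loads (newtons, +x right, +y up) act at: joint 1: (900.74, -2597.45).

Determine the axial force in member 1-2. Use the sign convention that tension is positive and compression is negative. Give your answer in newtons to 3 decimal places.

-3000.944

N=3 nodes, M=3 members, R=3 reactions → 2N=6, M+R=6
member 0 (0-1): L=1.4925, (cx,cy)=(0.8770,0.4804)
member 1 (0-2): L=2.3000, (cx,cy)=(1.0000,0.0000)
member 2 (1-2): L=1.2232, (cx,cy)=(0.8102,-0.5862)
solve A·x = −loads:
  F[0-1] = -1745.1401 N (compression)
  F[0-2] = +2431.3138 N (tension)
  F[1-2] = -3000.9436 N (compression)
  Rx@0 = -900.7400 N
  Ry@0 = +838.3662 N
  Ry@2 = +1759.0838 N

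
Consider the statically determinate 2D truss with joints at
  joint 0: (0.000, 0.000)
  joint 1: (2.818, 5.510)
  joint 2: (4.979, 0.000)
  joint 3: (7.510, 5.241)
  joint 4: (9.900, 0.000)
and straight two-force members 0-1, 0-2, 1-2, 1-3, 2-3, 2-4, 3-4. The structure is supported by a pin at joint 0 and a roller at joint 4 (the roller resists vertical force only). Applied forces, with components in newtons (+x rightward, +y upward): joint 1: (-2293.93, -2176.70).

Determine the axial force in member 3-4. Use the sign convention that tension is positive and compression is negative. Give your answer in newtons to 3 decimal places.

722.235

N=5 nodes, M=7 members, R=3 reactions → 2N=10, M+R=10
member 0 (0-1): L=6.1888, (cx,cy)=(0.4553,0.8903)
member 1 (0-2): L=4.9790, (cx,cy)=(1.0000,0.0000)
member 2 (1-2): L=5.9186, (cx,cy)=(0.3651,-0.9310)
member 3 (1-3): L=4.6997, (cx,cy)=(0.9984,-0.0572)
member 4 (2-3): L=5.8201, (cx,cy)=(0.4349,0.9005)
member 5 (2-4): L=4.9210, (cx,cy)=(1.0000,0.0000)
member 6 (3-4): L=5.7602, (cx,cy)=(0.4149,-0.9099)
solve A·x = −loads:
  F[0-1] = -3182.9435 N (compression)
  F[0-2] = -844.6123 N (compression)
  F[1-2] = +668.8912 N (tension)
  F[1-3] = +601.3732 N (tension)
  F[2-3] = -691.5224 N (compression)
  F[2-4] = -299.6655 N (compression)
  F[3-4] = +722.2346 N (tension)
  Rx@0 = +2293.9300 N
  Ry@0 = +2833.8327 N
  Ry@4 = -657.1327 N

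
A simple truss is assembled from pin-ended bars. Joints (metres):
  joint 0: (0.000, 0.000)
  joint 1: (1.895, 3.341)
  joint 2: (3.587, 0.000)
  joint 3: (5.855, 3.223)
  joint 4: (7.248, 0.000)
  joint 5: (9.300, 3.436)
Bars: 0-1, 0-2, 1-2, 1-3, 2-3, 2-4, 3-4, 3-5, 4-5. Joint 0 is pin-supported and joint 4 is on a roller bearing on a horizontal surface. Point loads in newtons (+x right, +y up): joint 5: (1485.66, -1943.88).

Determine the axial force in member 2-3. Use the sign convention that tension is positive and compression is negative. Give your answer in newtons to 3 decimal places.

1583.966

N=6 nodes, M=9 members, R=3 reactions → 2N=12, M+R=12
member 0 (0-1): L=3.8410, (cx,cy)=(0.4934,0.8698)
member 1 (0-2): L=3.5870, (cx,cy)=(1.0000,0.0000)
member 2 (1-2): L=3.7450, (cx,cy)=(0.4518,-0.8921)
member 3 (1-3): L=3.9618, (cx,cy)=(0.9996,-0.0298)
member 4 (2-3): L=3.9410, (cx,cy)=(0.5755,0.8178)
member 5 (2-4): L=3.6610, (cx,cy)=(1.0000,0.0000)
member 6 (3-4): L=3.5112, (cx,cy)=(0.3967,-0.9179)
member 7 (3-5): L=3.4516, (cx,cy)=(0.9981,0.0617)
member 8 (4-5): L=4.0021, (cx,cy)=(0.5127,0.8585)
solve A·x = −loads:
  F[0-1] = +1442.3957 N (tension)
  F[0-2] = +774.0387 N (tension)
  F[1-2] = -1452.0313 N (compression)
  F[1-3] = +1368.2568 N (tension)
  F[2-3] = +1583.9662 N (tension)
  F[2-4] = -793.5419 N (compression)
  F[3-4] = -1181.7038 N (compression)
  F[3-5] = +2753.2740 N (tension)
  F[4-5] = -2462.0448 N (compression)
  Rx@0 = -1485.6600 N
  Ry@0 = -1254.6316 N
  Ry@4 = +3198.5116 N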